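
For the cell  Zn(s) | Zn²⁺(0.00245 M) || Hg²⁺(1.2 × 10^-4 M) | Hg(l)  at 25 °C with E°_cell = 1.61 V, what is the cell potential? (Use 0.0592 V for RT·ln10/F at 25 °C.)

1.57 V

Balancing electrons gives n = 2; the reaction quotient is Q = [Zn²⁺]/[Hg²⁺] = 20.4.
At 25 °C, E = E° − (0.0592/n) log Q = 1.61 − (0.0592/2)(1.310) = 1.610 − 0.039 = 1.571 V.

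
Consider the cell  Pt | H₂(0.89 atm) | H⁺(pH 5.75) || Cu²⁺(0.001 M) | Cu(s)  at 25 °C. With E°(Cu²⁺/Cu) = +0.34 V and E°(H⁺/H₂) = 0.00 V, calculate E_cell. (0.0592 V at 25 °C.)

The Cu²⁺/Cu couple is the cathode, so E°_cell = 0.34 V; n = 2.
[H⁺] = 10^(−5.75) = 1.8 × 10^-6 M, and Q = [H⁺]^2 / ([Cu²⁺]·P(H₂)) = 3.55 × 10^-9.
E = E° − (0.0592/2) log Q = 0.34 − (0.0592/2)(-8.449) = 0.590 V.

0.59 V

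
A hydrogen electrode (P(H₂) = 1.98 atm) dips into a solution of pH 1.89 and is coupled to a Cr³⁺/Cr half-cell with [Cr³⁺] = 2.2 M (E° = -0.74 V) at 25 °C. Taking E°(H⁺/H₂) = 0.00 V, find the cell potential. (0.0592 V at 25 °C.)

0.61 V

The hydrogen couple is the cathode, so E°_cell = 0.74 V; n = 6.
[H⁺] = 10^(−1.89) = 0.013 M, and Q = [Cr³⁺]^2·P(H₂)^3 / [H⁺]^6 = 8.22 × 10^12.
E = E° − (0.0592/6) log Q = 0.74 − (0.0592/6)(12.915) = 0.613 V.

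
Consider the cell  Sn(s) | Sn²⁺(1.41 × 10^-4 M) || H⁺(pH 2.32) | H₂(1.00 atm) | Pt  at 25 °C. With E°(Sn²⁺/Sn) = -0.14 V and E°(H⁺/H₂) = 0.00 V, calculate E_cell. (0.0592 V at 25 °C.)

The hydrogen couple is the cathode, so E°_cell = 0.14 V; n = 2.
[H⁺] = 10^(−2.32) = 0.0048 M, and Q = [Sn²⁺]·P(H₂) / [H⁺]^2 = 6.15.
E = E° − (0.0592/2) log Q = 0.14 − (0.0592/2)(0.789) = 0.117 V.

0.12 V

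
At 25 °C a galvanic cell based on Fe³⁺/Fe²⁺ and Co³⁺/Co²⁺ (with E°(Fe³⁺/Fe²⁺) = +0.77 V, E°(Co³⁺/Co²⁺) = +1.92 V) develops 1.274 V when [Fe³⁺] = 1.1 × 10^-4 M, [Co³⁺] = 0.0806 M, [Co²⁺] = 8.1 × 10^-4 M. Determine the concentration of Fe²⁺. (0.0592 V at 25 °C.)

1.4 × 10^-4 M

From the Nernst equation, log Q = n(E° − E)/0.0592 = 1(1.15 − 1.274)/0.0592 = -2.095, so Q = 0.00804.
With Q = [Fe³⁺]·[Co²⁺]/([Fe²⁺]·[Co³⁺]) and the known concentrations, [Fe²⁺] in the denominator gives [Fe²⁺] = 1.4 × 10^-4 M.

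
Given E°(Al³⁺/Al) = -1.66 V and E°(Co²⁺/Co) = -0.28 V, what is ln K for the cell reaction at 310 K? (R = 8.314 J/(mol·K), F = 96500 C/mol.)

ln K = 310.0

E°_cell = -0.28 − (-1.66) = 1.38 V, with n = 6 electrons transferred.
At equilibrium E = 0, so the Nernst equation gives ln K = nFE°/RT = (6)(96500)(1.38)/((8.314)(310)) = 310.02.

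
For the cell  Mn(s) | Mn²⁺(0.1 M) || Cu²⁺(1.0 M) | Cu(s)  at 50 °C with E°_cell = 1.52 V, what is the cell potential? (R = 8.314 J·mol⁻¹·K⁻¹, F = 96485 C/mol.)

Balancing electrons gives n = 2; the reaction quotient is Q = [Mn²⁺]/[Cu²⁺] = 0.100.
E = E° − (RT/nF) ln Q = 1.52 − (8.314×323)/(2×96485) × (-2.303) = 1.520 + 0.032 = 1.552 V.

1.55 V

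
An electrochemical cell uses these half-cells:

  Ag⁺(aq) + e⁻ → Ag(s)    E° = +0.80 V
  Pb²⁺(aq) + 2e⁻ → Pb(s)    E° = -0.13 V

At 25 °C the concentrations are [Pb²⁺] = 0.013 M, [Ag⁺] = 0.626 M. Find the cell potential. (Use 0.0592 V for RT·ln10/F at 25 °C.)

0.974 V

The Ag⁺/Ag couple has the higher reduction potential and acts as the cathode, so E°_cell = +0.80 − (-0.13) = 0.93 V.
Balancing electrons gives n = 2; the reaction quotient is Q = [Pb²⁺]/[Ag⁺]^2 = 0.0332.
At 25 °C, E = E° − (0.0592/n) log Q = 0.93 − (0.0592/2)(-1.479) = 0.930 + 0.044 = 0.974 V.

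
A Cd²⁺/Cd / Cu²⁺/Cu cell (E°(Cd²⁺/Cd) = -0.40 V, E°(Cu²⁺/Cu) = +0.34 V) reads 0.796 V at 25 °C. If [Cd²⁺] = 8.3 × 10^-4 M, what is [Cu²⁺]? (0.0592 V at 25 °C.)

From the Nernst equation, log Q = n(E° − E)/0.0592 = 2(0.74 − 0.796)/0.0592 = -1.892, so Q = 0.0128.
With Q = [Cd²⁺]/[Cu²⁺] and the known concentrations, [Cu²⁺] in the denominator gives [Cu²⁺] = 0.065 M.

0.065 M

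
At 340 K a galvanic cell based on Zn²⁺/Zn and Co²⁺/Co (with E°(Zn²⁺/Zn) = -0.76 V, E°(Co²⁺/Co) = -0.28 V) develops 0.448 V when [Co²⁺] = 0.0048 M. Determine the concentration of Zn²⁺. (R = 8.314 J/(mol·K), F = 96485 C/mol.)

From the Nernst equation, ln Q = nF(E° − E)/RT = 2×96485×(0.48 − 0.448)/(8.314×340) = 2.184, so Q = 8.89.
With Q = [Zn²⁺]/[Co²⁺] and the known concentrations, [Zn²⁺] in the numerator gives [Zn²⁺] = 0.043 M.

0.043 M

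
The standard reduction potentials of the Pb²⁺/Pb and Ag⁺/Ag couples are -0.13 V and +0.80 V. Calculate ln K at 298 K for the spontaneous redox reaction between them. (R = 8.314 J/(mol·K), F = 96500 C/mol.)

ln K = 72.4

E°_cell = +0.80 − (-0.13) = 0.93 V, with n = 2 electrons transferred.
At equilibrium E = 0, so the Nernst equation gives ln K = nFE°/RT = (2)(96500)(0.93)/((8.314)(298)) = 72.45.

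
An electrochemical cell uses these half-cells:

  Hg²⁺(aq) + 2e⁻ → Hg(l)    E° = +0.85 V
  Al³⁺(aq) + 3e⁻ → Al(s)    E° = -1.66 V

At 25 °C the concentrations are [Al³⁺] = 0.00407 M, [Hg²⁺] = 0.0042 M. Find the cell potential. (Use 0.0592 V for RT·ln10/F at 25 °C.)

The Hg²⁺/Hg couple has the higher reduction potential and acts as the cathode, so E°_cell = +0.85 − (-1.66) = 2.51 V.
Balancing electrons gives n = 6; the reaction quotient is Q = [Al³⁺]^2/[Hg²⁺]^3 = 224.
At 25 °C, E = E° − (0.0592/n) log Q = 2.51 − (0.0592/6)(2.349) = 2.510 − 0.023 = 2.487 V.

2.49 V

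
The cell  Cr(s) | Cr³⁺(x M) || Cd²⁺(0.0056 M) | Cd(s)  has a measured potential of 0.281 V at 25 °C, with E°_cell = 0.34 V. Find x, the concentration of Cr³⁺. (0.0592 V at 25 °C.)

From the Nernst equation, log Q = n(E° − E)/0.0592 = 6(0.34 − 0.281)/0.0592 = 5.980, so Q = 9.54 × 10^5.
With Q = [Cr³⁺]^2/[Cd²⁺]^3 and the known concentrations, [Cr³⁺]^2 in the numerator gives [Cr³⁺] = 0.41 M.

0.41 M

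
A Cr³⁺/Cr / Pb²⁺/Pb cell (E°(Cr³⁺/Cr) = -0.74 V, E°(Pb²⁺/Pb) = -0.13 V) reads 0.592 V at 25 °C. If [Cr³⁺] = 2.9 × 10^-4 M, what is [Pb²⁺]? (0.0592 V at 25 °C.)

0.0011 M

From the Nernst equation, log Q = n(E° − E)/0.0592 = 6(0.61 − 0.592)/0.0592 = 1.824, so Q = 66.7.
With Q = [Cr³⁺]^2/[Pb²⁺]^3 and the known concentrations, [Pb²⁺]^3 in the denominator gives [Pb²⁺] = 0.0011 M.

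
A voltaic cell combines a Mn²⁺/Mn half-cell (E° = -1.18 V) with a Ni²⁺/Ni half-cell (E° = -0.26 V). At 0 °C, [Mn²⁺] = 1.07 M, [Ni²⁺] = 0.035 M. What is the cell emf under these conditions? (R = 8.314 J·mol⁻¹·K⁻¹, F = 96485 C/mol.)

0.880 V

The Ni²⁺/Ni couple has the higher reduction potential and acts as the cathode, so E°_cell = -0.26 − (-1.18) = 0.92 V.
Balancing electrons gives n = 2; the reaction quotient is Q = [Mn²⁺]/[Ni²⁺] = 30.6.
E = E° − (RT/nF) ln Q = 0.92 − (8.314×273)/(2×96485) × (3.420) = 0.920 − 0.040 = 0.880 V.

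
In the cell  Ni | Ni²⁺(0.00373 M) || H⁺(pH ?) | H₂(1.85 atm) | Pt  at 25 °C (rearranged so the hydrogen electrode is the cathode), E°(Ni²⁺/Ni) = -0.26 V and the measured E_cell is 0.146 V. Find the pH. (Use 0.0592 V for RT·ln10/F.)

E°_cell = 0.26 V and n = 2.
log Q = n(E° − E)/0.0592 = 2×(0.26 − 0.146)/0.0592 = 3.851.
With Q = [Ni²⁺]·P(H₂) / [H⁺]^2, solving for [H⁺] gives log[H⁺] = -3.006, so pH = 3.01.

pH = 3.01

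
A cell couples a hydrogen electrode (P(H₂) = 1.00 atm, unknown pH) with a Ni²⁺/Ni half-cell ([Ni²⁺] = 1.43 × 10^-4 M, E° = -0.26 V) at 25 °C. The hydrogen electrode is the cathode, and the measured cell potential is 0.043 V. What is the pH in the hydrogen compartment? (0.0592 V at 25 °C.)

pH = 5.59

E°_cell = 0.26 V and n = 2.
log Q = n(E° − E)/0.0592 = 2×(0.26 − 0.043)/0.0592 = 7.331.
With Q = [Ni²⁺]·P(H₂) / [H⁺]^2, solving for [H⁺] gives log[H⁺] = -5.588, so pH = 5.59.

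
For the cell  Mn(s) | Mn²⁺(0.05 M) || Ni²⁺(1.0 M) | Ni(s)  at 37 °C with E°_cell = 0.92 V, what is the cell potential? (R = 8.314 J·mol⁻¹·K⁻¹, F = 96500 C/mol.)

0.960 V

Balancing electrons gives n = 2; the reaction quotient is Q = [Mn²⁺]/[Ni²⁺] = 0.0500.
E = E° − (RT/nF) ln Q = 0.92 − (8.314×310)/(2×96500) × (-2.996) = 0.920 + 0.040 = 0.960 V.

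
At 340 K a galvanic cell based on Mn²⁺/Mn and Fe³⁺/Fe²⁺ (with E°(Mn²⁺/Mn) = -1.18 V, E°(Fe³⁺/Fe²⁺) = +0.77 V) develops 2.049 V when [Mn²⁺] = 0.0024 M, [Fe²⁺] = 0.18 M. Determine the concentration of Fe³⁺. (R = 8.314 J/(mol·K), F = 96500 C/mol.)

From the Nernst equation, ln Q = nF(E° − E)/RT = 2×96500×(1.95 − 2.049)/(8.314×340) = -6.759, so Q = 0.00116.
With Q = [Mn²⁺]·[Fe²⁺]^2/[Fe³⁺]^2 and the known concentrations, [Fe³⁺]^2 in the denominator gives [Fe³⁺] = 0.26 M.

0.26 M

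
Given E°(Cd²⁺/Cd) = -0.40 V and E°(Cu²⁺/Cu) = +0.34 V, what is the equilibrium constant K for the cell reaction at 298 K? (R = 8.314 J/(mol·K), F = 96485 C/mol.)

E°_cell = +0.34 − (-0.40) = 0.74 V, with n = 2 electrons transferred.
At equilibrium E = 0, so the Nernst equation gives ln K = nFE°/RT = (2)(96485)(0.74)/((8.314)(298)) = 57.64.
K = e^57.64 = 1.1 × 10^25.

1.1 × 10^25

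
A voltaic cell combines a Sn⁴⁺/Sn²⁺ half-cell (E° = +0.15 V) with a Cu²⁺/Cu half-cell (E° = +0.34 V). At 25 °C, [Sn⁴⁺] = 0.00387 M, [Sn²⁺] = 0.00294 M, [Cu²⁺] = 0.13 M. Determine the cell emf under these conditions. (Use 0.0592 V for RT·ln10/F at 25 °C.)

The Cu²⁺/Cu couple has the higher reduction potential and acts as the cathode, so E°_cell = +0.34 − (+0.15) = 0.19 V.
Balancing electrons gives n = 2; the reaction quotient is Q = [Sn⁴⁺]/([Sn²⁺]·[Cu²⁺]) = 10.1.
At 25 °C, E = E° − (0.0592/n) log Q = 0.19 − (0.0592/2)(1.005) = 0.190 − 0.030 = 0.160 V.

0.160 V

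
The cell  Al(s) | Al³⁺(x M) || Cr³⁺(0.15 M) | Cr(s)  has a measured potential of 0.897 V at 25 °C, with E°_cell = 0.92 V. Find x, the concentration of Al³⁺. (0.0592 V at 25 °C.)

2.2 M

From the Nernst equation, log Q = n(E° − E)/0.0592 = 3(0.92 − 0.897)/0.0592 = 1.166, so Q = 14.6.
With Q = [Al³⁺]/[Cr³⁺] and the known concentrations, [Al³⁺] in the numerator gives [Al³⁺] = 2.2 M.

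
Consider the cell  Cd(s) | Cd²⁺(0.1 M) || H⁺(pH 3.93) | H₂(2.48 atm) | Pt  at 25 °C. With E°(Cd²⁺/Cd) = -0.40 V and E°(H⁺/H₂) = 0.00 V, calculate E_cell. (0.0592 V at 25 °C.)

0.19 V

The hydrogen couple is the cathode, so E°_cell = 0.40 V; n = 2.
[H⁺] = 10^(−3.93) = 1.2 × 10^-4 M, and Q = [Cd²⁺]·P(H₂) / [H⁺]^2 = 1.8 × 10^7.
E = E° − (0.0592/2) log Q = 0.40 − (0.0592/2)(7.254) = 0.185 V.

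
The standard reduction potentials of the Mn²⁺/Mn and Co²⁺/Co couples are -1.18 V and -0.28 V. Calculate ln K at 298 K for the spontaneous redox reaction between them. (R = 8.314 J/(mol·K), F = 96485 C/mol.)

E°_cell = -0.28 − (-1.18) = 0.90 V, with n = 2 electrons transferred.
At equilibrium E = 0, so the Nernst equation gives ln K = nFE°/RT = (2)(96485)(0.90)/((8.314)(298)) = 70.10.

ln K = 70.1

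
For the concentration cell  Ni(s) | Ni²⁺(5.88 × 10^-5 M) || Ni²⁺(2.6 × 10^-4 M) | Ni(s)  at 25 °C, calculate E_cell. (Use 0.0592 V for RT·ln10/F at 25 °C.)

0.019 V

Both half-cells are Ni²⁺/Ni, so E°_cell = 0. The concentrated side is the cathode; the cell reaction moves Ni²⁺ from high to low concentration with n = 2.
Q = [Ni²⁺]_dilute/[Ni²⁺]_conc = 5.88 × 10^-5/2.6 × 10^-4 = 0.226.
E = 0 − (0.0592/2) log Q = −(0.0592/2)(-0.646) = 0.0191 V.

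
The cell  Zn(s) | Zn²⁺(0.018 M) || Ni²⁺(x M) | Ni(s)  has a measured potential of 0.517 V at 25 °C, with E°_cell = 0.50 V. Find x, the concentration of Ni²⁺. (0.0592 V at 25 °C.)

0.068 M

From the Nernst equation, log Q = n(E° − E)/0.0592 = 2(0.50 − 0.517)/0.0592 = -0.574, so Q = 0.266.
With Q = [Zn²⁺]/[Ni²⁺] and the known concentrations, [Ni²⁺] in the denominator gives [Ni²⁺] = 0.068 M.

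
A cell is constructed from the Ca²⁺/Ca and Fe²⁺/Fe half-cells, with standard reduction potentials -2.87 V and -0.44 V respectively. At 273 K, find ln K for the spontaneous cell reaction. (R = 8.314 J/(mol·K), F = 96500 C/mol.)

ln K = 206.6

E°_cell = -0.44 − (-2.87) = 2.43 V, with n = 2 electrons transferred.
At equilibrium E = 0, so the Nernst equation gives ln K = nFE°/RT = (2)(96500)(2.43)/((8.314)(273)) = 206.63.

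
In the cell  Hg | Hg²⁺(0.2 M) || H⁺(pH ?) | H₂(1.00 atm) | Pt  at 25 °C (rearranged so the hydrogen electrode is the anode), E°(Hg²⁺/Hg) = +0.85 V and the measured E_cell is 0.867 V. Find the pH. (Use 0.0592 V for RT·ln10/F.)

E°_cell = 0.85 V and n = 2.
log Q = n(E° − E)/0.0592 = 2×(0.85 − 0.867)/0.0592 = -0.574.
With Q = [H⁺]^2 / ([Hg²⁺]·P(H₂)), solving for [H⁺] gives log[H⁺] = -0.637, so pH = 0.64.

pH = 0.64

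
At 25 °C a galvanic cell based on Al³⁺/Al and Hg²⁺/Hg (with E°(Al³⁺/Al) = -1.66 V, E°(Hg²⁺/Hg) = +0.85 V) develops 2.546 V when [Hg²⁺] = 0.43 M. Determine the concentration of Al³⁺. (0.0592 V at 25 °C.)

0.0042 M

From the Nernst equation, log Q = n(E° − E)/0.0592 = 6(2.51 − 2.546)/0.0592 = -3.649, so Q = 2.25 × 10^-4.
With Q = [Al³⁺]^2/[Hg²⁺]^3 and the known concentrations, [Al³⁺]^2 in the numerator gives [Al³⁺] = 0.0042 M.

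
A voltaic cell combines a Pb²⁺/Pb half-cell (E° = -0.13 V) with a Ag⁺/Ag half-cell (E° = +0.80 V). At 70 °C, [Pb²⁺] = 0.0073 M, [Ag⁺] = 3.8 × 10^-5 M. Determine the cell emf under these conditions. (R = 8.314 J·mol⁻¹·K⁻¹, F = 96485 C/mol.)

The Ag⁺/Ag couple has the higher reduction potential and acts as the cathode, so E°_cell = +0.80 − (-0.13) = 0.93 V.
Balancing electrons gives n = 2; the reaction quotient is Q = [Pb²⁺]/[Ag⁺]^2 = 5.06 × 10^6.
E = E° − (RT/nF) ln Q = 0.93 − (8.314×343)/(2×96485) × (15.436) = 0.930 − 0.228 = 0.702 V.

0.702 V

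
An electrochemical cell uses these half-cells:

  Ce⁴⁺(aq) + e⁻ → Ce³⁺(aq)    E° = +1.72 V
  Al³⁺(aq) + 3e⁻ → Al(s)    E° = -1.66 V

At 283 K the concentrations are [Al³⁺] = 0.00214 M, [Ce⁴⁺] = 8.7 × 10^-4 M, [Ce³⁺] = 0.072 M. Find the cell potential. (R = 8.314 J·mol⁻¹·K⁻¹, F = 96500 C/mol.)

3.32 V

The Ce⁴⁺/Ce³⁺ couple has the higher reduction potential and acts as the cathode, so E°_cell = +1.72 − (-1.66) = 3.38 V.
Balancing electrons gives n = 3; the reaction quotient is Q = [Al³⁺]·[Ce³⁺]^3/[Ce⁴⁺]^3 = 1210.
E = E° − (RT/nF) ln Q = 3.38 − (8.314×283)/(3×96500) × (7.101) = 3.380 − 0.058 = 3.322 V.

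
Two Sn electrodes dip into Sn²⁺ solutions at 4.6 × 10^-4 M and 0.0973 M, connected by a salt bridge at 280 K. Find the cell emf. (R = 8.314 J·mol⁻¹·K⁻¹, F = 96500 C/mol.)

0.065 V

Both half-cells are Sn²⁺/Sn, so E°_cell = 0. The concentrated side is the cathode; the cell reaction moves Sn²⁺ from high to low concentration with n = 2.
Q = [Sn²⁺]_dilute/[Sn²⁺]_conc = 4.6 × 10^-4/0.0973 = 0.00473.
E = 0 − (RT/nF) ln Q = −((8.314×280)/(2×96500))(-5.354) = 0.0646 V.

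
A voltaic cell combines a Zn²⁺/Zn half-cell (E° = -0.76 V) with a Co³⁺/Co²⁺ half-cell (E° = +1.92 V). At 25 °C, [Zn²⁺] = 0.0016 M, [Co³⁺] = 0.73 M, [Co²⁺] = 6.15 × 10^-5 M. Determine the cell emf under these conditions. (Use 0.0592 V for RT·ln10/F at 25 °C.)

3.00 V

The Co³⁺/Co²⁺ couple has the higher reduction potential and acts as the cathode, so E°_cell = +1.92 − (-0.76) = 2.68 V.
Balancing electrons gives n = 2; the reaction quotient is Q = [Zn²⁺]·[Co²⁺]^2/[Co³⁺]^2 = 1.14 × 10^-11.
At 25 °C, E = E° − (0.0592/n) log Q = 2.68 − (0.0592/2)(-10.945) = 2.680 + 0.324 = 3.004 V.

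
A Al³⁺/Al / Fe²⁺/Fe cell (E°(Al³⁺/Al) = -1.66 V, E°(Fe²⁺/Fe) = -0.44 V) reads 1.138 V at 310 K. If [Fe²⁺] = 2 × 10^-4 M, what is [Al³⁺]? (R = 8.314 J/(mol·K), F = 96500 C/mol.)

From the Nernst equation, ln Q = nF(E° − E)/RT = 6×96500×(1.22 − 1.138)/(8.314×310) = 18.421, so Q = 1 × 10^8.
With Q = [Al³⁺]^2/[Fe²⁺]^3 and the known concentrations, [Al³⁺]^2 in the numerator gives [Al³⁺] = 0.028 M.

0.028 M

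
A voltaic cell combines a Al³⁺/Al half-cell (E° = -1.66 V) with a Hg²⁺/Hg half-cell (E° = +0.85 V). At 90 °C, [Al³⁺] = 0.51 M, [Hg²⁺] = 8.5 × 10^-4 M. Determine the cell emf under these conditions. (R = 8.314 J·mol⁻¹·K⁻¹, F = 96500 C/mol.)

The Hg²⁺/Hg couple has the higher reduction potential and acts as the cathode, so E°_cell = +0.85 − (-1.66) = 2.51 V.
Balancing electrons gives n = 6; the reaction quotient is Q = [Al³⁺]^2/[Hg²⁺]^3 = 4.24 × 10^8.
E = E° − (RT/nF) ln Q = 2.51 − (8.314×363)/(6×96500) × (19.864) = 2.510 − 0.104 = 2.406 V.

2.41 V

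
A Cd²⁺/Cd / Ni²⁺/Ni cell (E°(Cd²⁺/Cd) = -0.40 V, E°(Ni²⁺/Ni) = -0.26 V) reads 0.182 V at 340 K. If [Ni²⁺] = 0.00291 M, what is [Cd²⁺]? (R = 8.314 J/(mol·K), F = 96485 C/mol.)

From the Nernst equation, ln Q = nF(E° − E)/RT = 2×96485×(0.14 − 0.182)/(8.314×340) = -2.867, so Q = 0.0569.
With Q = [Cd²⁺]/[Ni²⁺] and the known concentrations, [Cd²⁺] in the numerator gives [Cd²⁺] = 1.7 × 10^-4 M.

1.7 × 10^-4 M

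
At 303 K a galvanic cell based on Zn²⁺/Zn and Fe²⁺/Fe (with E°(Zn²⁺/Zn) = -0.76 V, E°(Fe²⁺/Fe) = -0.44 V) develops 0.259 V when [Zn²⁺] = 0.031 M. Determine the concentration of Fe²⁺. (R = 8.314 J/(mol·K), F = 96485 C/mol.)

2.9 × 10^-4 M

From the Nernst equation, ln Q = nF(E° − E)/RT = 2×96485×(0.32 − 0.259)/(8.314×303) = 4.673, so Q = 107.
With Q = [Zn²⁺]/[Fe²⁺] and the known concentrations, [Fe²⁺] in the denominator gives [Fe²⁺] = 2.9 × 10^-4 M.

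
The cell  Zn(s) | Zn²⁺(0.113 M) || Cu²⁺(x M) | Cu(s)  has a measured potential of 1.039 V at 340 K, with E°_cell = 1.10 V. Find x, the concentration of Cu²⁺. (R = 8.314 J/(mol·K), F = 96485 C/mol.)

0.0018 M

From the Nernst equation, ln Q = nF(E° − E)/RT = 2×96485×(1.10 − 1.039)/(8.314×340) = 4.164, so Q = 64.3.
With Q = [Zn²⁺]/[Cu²⁺] and the known concentrations, [Cu²⁺] in the denominator gives [Cu²⁺] = 0.0018 M.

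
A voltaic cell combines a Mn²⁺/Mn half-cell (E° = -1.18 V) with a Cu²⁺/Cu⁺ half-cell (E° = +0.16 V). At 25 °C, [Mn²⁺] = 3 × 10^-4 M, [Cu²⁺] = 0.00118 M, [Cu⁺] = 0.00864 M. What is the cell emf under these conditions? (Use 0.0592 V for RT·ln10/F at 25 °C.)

The Cu²⁺/Cu⁺ couple has the higher reduction potential and acts as the cathode, so E°_cell = +0.16 − (-1.18) = 1.34 V.
Balancing electrons gives n = 2; the reaction quotient is Q = [Mn²⁺]·[Cu⁺]^2/[Cu²⁺]^2 = 0.0161.
At 25 °C, E = E° − (0.0592/n) log Q = 1.34 − (0.0592/2)(-1.794) = 1.340 + 0.053 = 1.393 V.

1.39 V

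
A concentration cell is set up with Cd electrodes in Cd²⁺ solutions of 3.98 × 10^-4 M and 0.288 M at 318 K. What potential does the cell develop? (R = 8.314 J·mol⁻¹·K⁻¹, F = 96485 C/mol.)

Both half-cells are Cd²⁺/Cd, so E°_cell = 0. The concentrated side is the cathode; the cell reaction moves Cd²⁺ from high to low concentration with n = 2.
Q = [Cd²⁺]_dilute/[Cd²⁺]_conc = 3.98 × 10^-4/0.288 = 0.00138.
E = 0 − (RT/nF) ln Q = −((8.314×318)/(2×96485))(-6.584) = 0.0902 V.

0.090 V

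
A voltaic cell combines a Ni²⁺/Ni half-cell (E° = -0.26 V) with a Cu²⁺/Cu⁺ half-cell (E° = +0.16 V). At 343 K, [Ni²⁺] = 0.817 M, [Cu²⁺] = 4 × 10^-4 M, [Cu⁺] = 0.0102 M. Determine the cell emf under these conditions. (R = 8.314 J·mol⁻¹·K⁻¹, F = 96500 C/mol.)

0.327 V

The Cu²⁺/Cu⁺ couple has the higher reduction potential and acts as the cathode, so E°_cell = +0.16 − (-0.26) = 0.42 V.
Balancing electrons gives n = 2; the reaction quotient is Q = [Ni²⁺]·[Cu⁺]^2/[Cu²⁺]^2 = 531.
E = E° − (RT/nF) ln Q = 0.42 − (8.314×343)/(2×96500) × (6.275) = 0.420 − 0.093 = 0.327 V.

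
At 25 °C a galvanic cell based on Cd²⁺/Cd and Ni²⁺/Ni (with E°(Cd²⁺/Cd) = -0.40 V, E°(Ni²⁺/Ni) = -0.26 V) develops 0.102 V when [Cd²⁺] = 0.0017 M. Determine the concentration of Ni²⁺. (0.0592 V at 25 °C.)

From the Nernst equation, log Q = n(E° − E)/0.0592 = 2(0.14 − 0.102)/0.0592 = 1.284, so Q = 19.2.
With Q = [Cd²⁺]/[Ni²⁺] and the known concentrations, [Ni²⁺] in the denominator gives [Ni²⁺] = 8.8 × 10^-5 M.

8.8 × 10^-5 M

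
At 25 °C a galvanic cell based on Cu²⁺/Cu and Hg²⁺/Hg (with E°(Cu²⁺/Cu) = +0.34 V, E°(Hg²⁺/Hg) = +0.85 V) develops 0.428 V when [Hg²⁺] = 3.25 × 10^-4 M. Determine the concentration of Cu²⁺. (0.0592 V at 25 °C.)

From the Nernst equation, log Q = n(E° − E)/0.0592 = 2(0.51 − 0.428)/0.0592 = 2.770, so Q = 589.
With Q = [Cu²⁺]/[Hg²⁺] and the known concentrations, [Cu²⁺] in the numerator gives [Cu²⁺] = 0.19 M.

0.19 M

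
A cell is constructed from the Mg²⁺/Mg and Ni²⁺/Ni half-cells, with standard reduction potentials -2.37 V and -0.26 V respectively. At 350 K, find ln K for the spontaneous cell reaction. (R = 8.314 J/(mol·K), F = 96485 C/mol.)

E°_cell = -0.26 − (-2.37) = 2.11 V, with n = 2 electrons transferred.
At equilibrium E = 0, so the Nernst equation gives ln K = nFE°/RT = (2)(96485)(2.11)/((8.314)(350)) = 139.92.

ln K = 139.9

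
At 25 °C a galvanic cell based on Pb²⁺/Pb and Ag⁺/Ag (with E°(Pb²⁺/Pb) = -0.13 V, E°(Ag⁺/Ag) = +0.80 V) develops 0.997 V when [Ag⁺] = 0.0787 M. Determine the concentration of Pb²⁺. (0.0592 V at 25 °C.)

3.4 × 10^-5 M

From the Nernst equation, log Q = n(E° − E)/0.0592 = 2(0.93 − 0.997)/0.0592 = -2.264, so Q = 0.00545.
With Q = [Pb²⁺]/[Ag⁺]^2 and the known concentrations, [Pb²⁺] in the numerator gives [Pb²⁺] = 3.4 × 10^-5 M.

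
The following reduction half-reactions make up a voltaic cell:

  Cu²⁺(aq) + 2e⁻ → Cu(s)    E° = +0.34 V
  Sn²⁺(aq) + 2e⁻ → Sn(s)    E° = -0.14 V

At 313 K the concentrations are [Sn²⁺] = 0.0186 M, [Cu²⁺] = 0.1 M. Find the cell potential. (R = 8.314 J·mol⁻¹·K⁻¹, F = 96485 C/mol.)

0.503 V

The Cu²⁺/Cu couple has the higher reduction potential and acts as the cathode, so E°_cell = +0.34 − (-0.14) = 0.48 V.
Balancing electrons gives n = 2; the reaction quotient is Q = [Sn²⁺]/[Cu²⁺] = 0.186.
E = E° − (RT/nF) ln Q = 0.48 − (8.314×313)/(2×96485) × (-1.682) = 0.480 + 0.023 = 0.503 V.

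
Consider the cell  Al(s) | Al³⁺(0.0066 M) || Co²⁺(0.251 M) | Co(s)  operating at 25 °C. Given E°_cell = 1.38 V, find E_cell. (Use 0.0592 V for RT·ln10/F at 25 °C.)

1.41 V

Balancing electrons gives n = 6; the reaction quotient is Q = [Al³⁺]^2/[Co²⁺]^3 = 0.00275.
At 25 °C, E = E° − (0.0592/n) log Q = 1.38 − (0.0592/6)(-2.560) = 1.380 + 0.025 = 1.405 V.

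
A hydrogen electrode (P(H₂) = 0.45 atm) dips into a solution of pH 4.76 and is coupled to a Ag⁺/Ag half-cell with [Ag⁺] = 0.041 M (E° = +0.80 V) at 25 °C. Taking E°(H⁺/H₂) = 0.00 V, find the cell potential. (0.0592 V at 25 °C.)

The Ag⁺/Ag couple is the cathode, so E°_cell = 0.80 V; n = 2.
[H⁺] = 10^(−4.76) = 1.7 × 10^-5 M, and Q = [H⁺]^2 / ([Ag⁺]^2·P(H₂)) = 3.99 × 10^-7.
E = E° − (0.0592/2) log Q = 0.80 − (0.0592/2)(-6.399) = 0.989 V.

0.99 V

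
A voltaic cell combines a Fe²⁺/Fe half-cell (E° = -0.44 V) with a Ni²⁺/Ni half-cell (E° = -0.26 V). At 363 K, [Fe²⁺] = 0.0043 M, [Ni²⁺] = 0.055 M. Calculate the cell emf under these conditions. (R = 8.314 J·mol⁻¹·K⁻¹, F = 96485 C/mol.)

0.220 V

The Ni²⁺/Ni couple has the higher reduction potential and acts as the cathode, so E°_cell = -0.26 − (-0.44) = 0.18 V.
Balancing electrons gives n = 2; the reaction quotient is Q = [Fe²⁺]/[Ni²⁺] = 0.0782.
E = E° − (RT/nF) ln Q = 0.18 − (8.314×363)/(2×96485) × (-2.549) = 0.180 + 0.040 = 0.220 V.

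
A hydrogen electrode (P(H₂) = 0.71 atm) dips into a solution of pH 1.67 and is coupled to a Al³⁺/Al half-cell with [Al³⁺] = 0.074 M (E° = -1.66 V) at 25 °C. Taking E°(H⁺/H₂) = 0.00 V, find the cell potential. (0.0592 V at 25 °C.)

1.59 V

The hydrogen couple is the cathode, so E°_cell = 1.66 V; n = 6.
[H⁺] = 10^(−1.67) = 0.021 M, and Q = [Al³⁺]^2·P(H₂)^3 / [H⁺]^6 = 2.05 × 10^7.
E = E° − (0.0592/6) log Q = 1.66 − (0.0592/6)(7.312) = 1.588 V.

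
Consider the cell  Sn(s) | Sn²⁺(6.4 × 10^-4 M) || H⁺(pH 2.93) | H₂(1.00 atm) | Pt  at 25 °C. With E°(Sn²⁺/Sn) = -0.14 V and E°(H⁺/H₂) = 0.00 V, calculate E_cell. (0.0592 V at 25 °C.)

The hydrogen couple is the cathode, so E°_cell = 0.14 V; n = 2.
[H⁺] = 10^(−2.93) = 0.0012 M, and Q = [Sn²⁺]·P(H₂) / [H⁺]^2 = 464.
E = E° − (0.0592/2) log Q = 0.14 − (0.0592/2)(2.666) = 0.061 V.

0.061 V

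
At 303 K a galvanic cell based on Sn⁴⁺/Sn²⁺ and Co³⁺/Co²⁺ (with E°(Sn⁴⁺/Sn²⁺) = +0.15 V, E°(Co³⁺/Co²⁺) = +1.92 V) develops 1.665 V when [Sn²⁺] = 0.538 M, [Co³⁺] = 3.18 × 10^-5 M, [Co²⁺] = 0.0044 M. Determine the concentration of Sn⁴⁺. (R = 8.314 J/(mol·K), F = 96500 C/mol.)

0.088 M

From the Nernst equation, ln Q = nF(E° − E)/RT = 2×96500×(1.77 − 1.665)/(8.314×303) = 8.044, so Q = 3120.
With Q = [Sn⁴⁺]·[Co²⁺]^2/([Sn²⁺]·[Co³⁺]^2) and the known concentrations, [Sn⁴⁺] in the numerator gives [Sn⁴⁺] = 0.088 M.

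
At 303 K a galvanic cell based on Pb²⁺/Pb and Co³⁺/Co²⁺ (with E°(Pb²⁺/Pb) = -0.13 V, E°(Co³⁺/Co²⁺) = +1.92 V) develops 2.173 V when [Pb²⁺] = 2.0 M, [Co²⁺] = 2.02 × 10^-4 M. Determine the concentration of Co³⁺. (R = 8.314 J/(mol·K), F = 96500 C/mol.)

From the Nernst equation, ln Q = nF(E° − E)/RT = 2×96500×(2.05 − 2.173)/(8.314×303) = -9.423, so Q = 8.08 × 10^-5.
With Q = [Pb²⁺]·[Co²⁺]^2/[Co³⁺]^2 and the known concentrations, [Co³⁺]^2 in the denominator gives [Co³⁺] = 0.032 M.

0.032 M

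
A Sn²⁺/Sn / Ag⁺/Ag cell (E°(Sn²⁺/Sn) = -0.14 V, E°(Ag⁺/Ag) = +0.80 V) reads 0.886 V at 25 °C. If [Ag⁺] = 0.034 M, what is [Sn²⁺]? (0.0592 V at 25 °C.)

From the Nernst equation, log Q = n(E° − E)/0.0592 = 2(0.94 − 0.886)/0.0592 = 1.824, so Q = 66.7.
With Q = [Sn²⁺]/[Ag⁺]^2 and the known concentrations, [Sn²⁺] in the numerator gives [Sn²⁺] = 0.077 M.

0.077 M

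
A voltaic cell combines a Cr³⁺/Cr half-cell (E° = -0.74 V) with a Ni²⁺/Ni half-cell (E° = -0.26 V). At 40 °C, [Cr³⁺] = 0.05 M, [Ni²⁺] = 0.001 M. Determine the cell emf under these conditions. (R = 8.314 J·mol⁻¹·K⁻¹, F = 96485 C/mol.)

0.414 V

The Ni²⁺/Ni couple has the higher reduction potential and acts as the cathode, so E°_cell = -0.26 − (-0.74) = 0.48 V.
Balancing electrons gives n = 6; the reaction quotient is Q = [Cr³⁺]^2/[Ni²⁺]^3 = 2.5 × 10^6.
E = E° − (RT/nF) ln Q = 0.48 − (8.314×313)/(6×96485) × (14.732) = 0.480 − 0.066 = 0.414 V.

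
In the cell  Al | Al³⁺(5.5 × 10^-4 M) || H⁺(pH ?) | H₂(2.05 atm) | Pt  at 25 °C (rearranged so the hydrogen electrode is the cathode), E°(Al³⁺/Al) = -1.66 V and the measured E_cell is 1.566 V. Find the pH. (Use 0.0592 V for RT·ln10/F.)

pH = 2.52

E°_cell = 1.66 V and n = 6.
log Q = n(E° − E)/0.0592 = 6×(1.66 − 1.566)/0.0592 = 9.527.
With Q = [Al³⁺]^2·P(H₂)^3 / [H⁺]^6, solving for [H⁺] gives log[H⁺] = -2.519, so pH = 2.52.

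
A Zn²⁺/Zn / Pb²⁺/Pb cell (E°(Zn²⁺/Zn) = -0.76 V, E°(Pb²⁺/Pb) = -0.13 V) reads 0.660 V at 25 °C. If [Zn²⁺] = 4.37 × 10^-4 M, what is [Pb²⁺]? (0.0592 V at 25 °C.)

From the Nernst equation, log Q = n(E° − E)/0.0592 = 2(0.63 − 0.660)/0.0592 = -1.014, so Q = 0.0969.
With Q = [Zn²⁺]/[Pb²⁺] and the known concentrations, [Pb²⁺] in the denominator gives [Pb²⁺] = 0.0045 M.

0.0045 M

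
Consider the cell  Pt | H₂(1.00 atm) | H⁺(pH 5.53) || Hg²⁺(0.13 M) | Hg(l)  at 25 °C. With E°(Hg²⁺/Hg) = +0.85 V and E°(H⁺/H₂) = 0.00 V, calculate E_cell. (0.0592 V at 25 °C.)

1.15 V

The Hg²⁺/Hg couple is the cathode, so E°_cell = 0.85 V; n = 2.
[H⁺] = 10^(−5.53) = 3 × 10^-6 M, and Q = [H⁺]^2 / ([Hg²⁺]·P(H₂)) = 6.7 × 10^-11.
E = E° − (0.0592/2) log Q = 0.85 − (0.0592/2)(-10.174) = 1.151 V.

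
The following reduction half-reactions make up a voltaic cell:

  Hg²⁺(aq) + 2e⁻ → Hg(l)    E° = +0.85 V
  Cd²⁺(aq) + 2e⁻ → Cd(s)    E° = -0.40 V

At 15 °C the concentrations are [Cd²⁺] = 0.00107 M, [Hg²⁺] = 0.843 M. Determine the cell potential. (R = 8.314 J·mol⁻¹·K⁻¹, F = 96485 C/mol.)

The Hg²⁺/Hg couple has the higher reduction potential and acts as the cathode, so E°_cell = +0.85 − (-0.40) = 1.25 V.
Balancing electrons gives n = 2; the reaction quotient is Q = [Cd²⁺]/[Hg²⁺] = 0.00127.
E = E° − (RT/nF) ln Q = 1.25 − (8.314×288)/(2×96485) × (-6.669) = 1.250 + 0.083 = 1.333 V.

1.33 V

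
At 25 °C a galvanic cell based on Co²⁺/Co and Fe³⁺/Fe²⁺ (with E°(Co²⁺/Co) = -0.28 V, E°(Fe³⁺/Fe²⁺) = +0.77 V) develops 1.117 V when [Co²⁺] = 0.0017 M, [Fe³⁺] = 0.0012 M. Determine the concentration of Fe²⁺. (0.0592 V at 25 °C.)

0.0021 M

From the Nernst equation, log Q = n(E° − E)/0.0592 = 2(1.05 − 1.117)/0.0592 = -2.264, so Q = 0.00545.
With Q = [Co²⁺]·[Fe²⁺]^2/[Fe³⁺]^2 and the known concentrations, [Fe²⁺]^2 in the numerator gives [Fe²⁺] = 0.0021 M.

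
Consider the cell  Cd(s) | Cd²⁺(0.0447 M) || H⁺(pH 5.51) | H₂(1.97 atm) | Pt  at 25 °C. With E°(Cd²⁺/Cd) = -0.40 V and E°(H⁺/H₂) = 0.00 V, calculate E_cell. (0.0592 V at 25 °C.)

The hydrogen couple is the cathode, so E°_cell = 0.40 V; n = 2.
[H⁺] = 10^(−5.51) = 3.1 × 10^-6 M, and Q = [Cd²⁺]·P(H₂) / [H⁺]^2 = 9.22 × 10^9.
E = E° − (0.0592/2) log Q = 0.40 − (0.0592/2)(9.965) = 0.105 V.

0.11 V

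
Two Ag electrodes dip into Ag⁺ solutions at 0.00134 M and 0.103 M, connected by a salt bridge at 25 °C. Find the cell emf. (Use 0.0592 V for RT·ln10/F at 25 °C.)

0.11 V

Both half-cells are Ag⁺/Ag, so E°_cell = 0. The concentrated side is the cathode; the cell reaction moves Ag⁺ from high to low concentration with n = 1.
Q = [Ag⁺]_dilute/[Ag⁺]_conc = 0.00134/0.103 = 0.0130.
E = 0 − (0.0592/1) log Q = −(0.0592/1)(-1.886) = 0.1117 V.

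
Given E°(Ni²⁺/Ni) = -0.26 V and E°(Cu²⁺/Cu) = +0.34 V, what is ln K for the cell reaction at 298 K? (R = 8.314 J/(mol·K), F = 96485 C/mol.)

E°_cell = +0.34 − (-0.26) = 0.60 V, with n = 2 electrons transferred.
At equilibrium E = 0, so the Nernst equation gives ln K = nFE°/RT = (2)(96485)(0.60)/((8.314)(298)) = 46.73.

ln K = 46.7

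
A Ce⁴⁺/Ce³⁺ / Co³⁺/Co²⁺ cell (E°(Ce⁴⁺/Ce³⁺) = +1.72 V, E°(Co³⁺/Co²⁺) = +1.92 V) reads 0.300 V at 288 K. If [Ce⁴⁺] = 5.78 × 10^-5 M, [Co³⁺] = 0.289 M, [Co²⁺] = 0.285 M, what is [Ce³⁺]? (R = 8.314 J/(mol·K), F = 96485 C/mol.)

0.0032 M

From the Nernst equation, ln Q = nF(E° − E)/RT = 1×96485×(0.20 − 0.300)/(8.314×288) = -4.030, so Q = 0.0178.
With Q = [Ce⁴⁺]·[Co²⁺]/([Ce³⁺]·[Co³⁺]) and the known concentrations, [Ce³⁺] in the denominator gives [Ce³⁺] = 0.0032 M.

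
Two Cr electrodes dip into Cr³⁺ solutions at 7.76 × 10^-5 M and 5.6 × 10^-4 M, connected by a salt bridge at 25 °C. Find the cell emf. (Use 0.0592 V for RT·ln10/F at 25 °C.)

Both half-cells are Cr³⁺/Cr, so E°_cell = 0. The concentrated side is the cathode; the cell reaction moves Cr³⁺ from high to low concentration with n = 3.
Q = [Cr³⁺]_dilute/[Cr³⁺]_conc = 7.76 × 10^-5/5.6 × 10^-4 = 0.139.
E = 0 − (0.0592/3) log Q = −(0.0592/3)(-0.858) = 0.0169 V.

0.017 V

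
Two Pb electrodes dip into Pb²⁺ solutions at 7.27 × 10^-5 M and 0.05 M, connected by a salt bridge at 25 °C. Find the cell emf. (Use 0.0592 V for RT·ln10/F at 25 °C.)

0.084 V

Both half-cells are Pb²⁺/Pb, so E°_cell = 0. The concentrated side is the cathode; the cell reaction moves Pb²⁺ from high to low concentration with n = 2.
Q = [Pb²⁺]_dilute/[Pb²⁺]_conc = 7.27 × 10^-5/0.05 = 0.00145.
E = 0 − (0.0592/2) log Q = −(0.0592/2)(-2.837) = 0.0840 V.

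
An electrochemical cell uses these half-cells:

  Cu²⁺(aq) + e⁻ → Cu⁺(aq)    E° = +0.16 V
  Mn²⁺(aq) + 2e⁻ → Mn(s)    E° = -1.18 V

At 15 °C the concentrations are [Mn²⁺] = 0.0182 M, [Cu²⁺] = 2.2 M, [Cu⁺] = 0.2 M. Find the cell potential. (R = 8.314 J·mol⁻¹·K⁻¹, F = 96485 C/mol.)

The Cu²⁺/Cu⁺ couple has the higher reduction potential and acts as the cathode, so E°_cell = +0.16 − (-1.18) = 1.34 V.
Balancing electrons gives n = 2; the reaction quotient is Q = [Mn²⁺]·[Cu⁺]^2/[Cu²⁺]^2 = 1.5 × 10^-4.
E = E° − (RT/nF) ln Q = 1.34 − (8.314×288)/(2×96485) × (-8.802) = 1.340 + 0.109 = 1.449 V.

1.45 V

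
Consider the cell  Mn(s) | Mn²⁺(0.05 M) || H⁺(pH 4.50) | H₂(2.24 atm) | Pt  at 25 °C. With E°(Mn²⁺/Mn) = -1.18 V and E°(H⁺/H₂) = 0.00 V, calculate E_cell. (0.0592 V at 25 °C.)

The hydrogen couple is the cathode, so E°_cell = 1.18 V; n = 2.
[H⁺] = 10^(−4.50) = 3.2 × 10^-5 M, and Q = [Mn²⁺]·P(H₂) / [H⁺]^2 = 1.12 × 10^8.
E = E° − (0.0592/2) log Q = 1.18 − (0.0592/2)(8.049) = 0.942 V.

0.94 V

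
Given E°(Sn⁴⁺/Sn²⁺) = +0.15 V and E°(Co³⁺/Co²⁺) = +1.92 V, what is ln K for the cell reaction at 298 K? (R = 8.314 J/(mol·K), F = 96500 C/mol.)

ln K = 137.9

E°_cell = +1.92 − (+0.15) = 1.77 V, with n = 2 electrons transferred.
At equilibrium E = 0, so the Nernst equation gives ln K = nFE°/RT = (2)(96500)(1.77)/((8.314)(298)) = 137.88.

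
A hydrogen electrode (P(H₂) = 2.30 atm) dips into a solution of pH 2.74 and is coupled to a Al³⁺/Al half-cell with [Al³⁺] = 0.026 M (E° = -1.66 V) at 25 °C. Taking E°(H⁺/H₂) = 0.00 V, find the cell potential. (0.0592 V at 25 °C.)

The hydrogen couple is the cathode, so E°_cell = 1.66 V; n = 6.
[H⁺] = 10^(−2.74) = 0.0018 M, and Q = [Al³⁺]^2·P(H₂)^3 / [H⁺]^6 = 2.27 × 10^14.
E = E° − (0.0592/6) log Q = 1.66 − (0.0592/6)(14.355) = 1.518 V.

1.52 V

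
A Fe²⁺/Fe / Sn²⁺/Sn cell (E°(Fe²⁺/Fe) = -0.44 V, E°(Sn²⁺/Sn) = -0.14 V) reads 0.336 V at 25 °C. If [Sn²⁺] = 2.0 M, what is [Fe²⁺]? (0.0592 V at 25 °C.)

0.12 M

From the Nernst equation, log Q = n(E° − E)/0.0592 = 2(0.30 − 0.336)/0.0592 = -1.216, so Q = 0.0608.
With Q = [Fe²⁺]/[Sn²⁺] and the known concentrations, [Fe²⁺] in the numerator gives [Fe²⁺] = 0.12 M.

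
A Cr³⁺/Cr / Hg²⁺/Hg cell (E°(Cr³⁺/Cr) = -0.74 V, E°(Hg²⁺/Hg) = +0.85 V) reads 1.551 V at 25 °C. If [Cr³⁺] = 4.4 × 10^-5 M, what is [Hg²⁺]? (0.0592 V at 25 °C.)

From the Nernst equation, log Q = n(E° − E)/0.0592 = 6(1.59 − 1.551)/0.0592 = 3.953, so Q = 8970.
With Q = [Cr³⁺]^2/[Hg²⁺]^3 and the known concentrations, [Hg²⁺]^3 in the denominator gives [Hg²⁺] = 6 × 10^-5 M.

6 × 10^-5 M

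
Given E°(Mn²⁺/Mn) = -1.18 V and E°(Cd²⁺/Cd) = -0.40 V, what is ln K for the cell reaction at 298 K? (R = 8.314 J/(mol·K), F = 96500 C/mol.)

E°_cell = -0.40 − (-1.18) = 0.78 V, with n = 2 electrons transferred.
At equilibrium E = 0, so the Nernst equation gives ln K = nFE°/RT = (2)(96500)(0.78)/((8.314)(298)) = 60.76.

ln K = 60.8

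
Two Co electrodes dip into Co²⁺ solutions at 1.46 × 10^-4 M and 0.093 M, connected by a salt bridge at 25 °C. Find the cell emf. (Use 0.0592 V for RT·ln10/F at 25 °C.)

0.083 V

Both half-cells are Co²⁺/Co, so E°_cell = 0. The concentrated side is the cathode; the cell reaction moves Co²⁺ from high to low concentration with n = 2.
Q = [Co²⁺]_dilute/[Co²⁺]_conc = 1.46 × 10^-4/0.093 = 0.00157.
E = 0 − (0.0592/2) log Q = −(0.0592/2)(-2.804) = 0.0830 V.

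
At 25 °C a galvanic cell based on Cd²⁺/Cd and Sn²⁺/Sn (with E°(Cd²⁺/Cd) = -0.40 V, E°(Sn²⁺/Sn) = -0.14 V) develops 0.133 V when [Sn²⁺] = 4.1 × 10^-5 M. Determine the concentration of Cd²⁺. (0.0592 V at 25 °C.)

From the Nernst equation, log Q = n(E° − E)/0.0592 = 2(0.26 − 0.133)/0.0592 = 4.291, so Q = 1.95 × 10^4.
With Q = [Cd²⁺]/[Sn²⁺] and the known concentrations, [Cd²⁺] in the numerator gives [Cd²⁺] = 0.8 M.

0.8 M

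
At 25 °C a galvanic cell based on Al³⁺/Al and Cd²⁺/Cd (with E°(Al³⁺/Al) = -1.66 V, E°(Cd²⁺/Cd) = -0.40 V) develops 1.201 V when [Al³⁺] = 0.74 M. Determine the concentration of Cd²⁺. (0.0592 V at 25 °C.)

0.0083 M

From the Nernst equation, log Q = n(E° − E)/0.0592 = 6(1.26 − 1.201)/0.0592 = 5.980, so Q = 9.54 × 10^5.
With Q = [Al³⁺]^2/[Cd²⁺]^3 and the known concentrations, [Cd²⁺]^3 in the denominator gives [Cd²⁺] = 0.0083 M.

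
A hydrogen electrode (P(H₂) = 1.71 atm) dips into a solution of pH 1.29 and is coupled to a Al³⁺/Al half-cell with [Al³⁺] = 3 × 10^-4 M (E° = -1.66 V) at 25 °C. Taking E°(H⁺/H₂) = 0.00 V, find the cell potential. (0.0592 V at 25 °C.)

The hydrogen couple is the cathode, so E°_cell = 1.66 V; n = 6.
[H⁺] = 10^(−1.29) = 0.051 M, and Q = [Al³⁺]^2·P(H₂)^3 / [H⁺]^6 = 24.7.
E = E° − (0.0592/6) log Q = 1.66 − (0.0592/6)(1.393) = 1.646 V.

1.65 V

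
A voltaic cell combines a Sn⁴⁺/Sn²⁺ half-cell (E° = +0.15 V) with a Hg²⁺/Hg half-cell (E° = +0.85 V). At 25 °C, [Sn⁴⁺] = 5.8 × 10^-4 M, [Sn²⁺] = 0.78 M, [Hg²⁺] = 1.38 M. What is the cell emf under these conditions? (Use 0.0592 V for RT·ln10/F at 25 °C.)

0.797 V

The Hg²⁺/Hg couple has the higher reduction potential and acts as the cathode, so E°_cell = +0.85 − (+0.15) = 0.70 V.
Balancing electrons gives n = 2; the reaction quotient is Q = [Sn⁴⁺]/([Sn²⁺]·[Hg²⁺]) = 5.39 × 10^-4.
At 25 °C, E = E° − (0.0592/n) log Q = 0.70 − (0.0592/2)(-3.269) = 0.700 + 0.097 = 0.797 V.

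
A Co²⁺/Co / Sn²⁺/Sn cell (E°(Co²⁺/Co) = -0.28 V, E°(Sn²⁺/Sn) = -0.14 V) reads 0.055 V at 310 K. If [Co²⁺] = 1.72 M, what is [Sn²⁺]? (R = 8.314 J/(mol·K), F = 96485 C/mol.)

From the Nernst equation, ln Q = nF(E° − E)/RT = 2×96485×(0.14 − 0.055)/(8.314×310) = 6.364, so Q = 581.
With Q = [Co²⁺]/[Sn²⁺] and the known concentrations, [Sn²⁺] in the denominator gives [Sn²⁺] = 0.003 M.

0.003 M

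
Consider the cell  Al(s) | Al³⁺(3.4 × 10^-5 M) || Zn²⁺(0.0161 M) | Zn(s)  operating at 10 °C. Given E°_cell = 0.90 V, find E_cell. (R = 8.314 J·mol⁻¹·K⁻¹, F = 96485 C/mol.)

0.933 V

Balancing electrons gives n = 6; the reaction quotient is Q = [Al³⁺]^2/[Zn²⁺]^3 = 2.77 × 10^-4.
E = E° − (RT/nF) ln Q = 0.90 − (8.314×283)/(6×96485) × (-8.191) = 0.900 + 0.033 = 0.933 V.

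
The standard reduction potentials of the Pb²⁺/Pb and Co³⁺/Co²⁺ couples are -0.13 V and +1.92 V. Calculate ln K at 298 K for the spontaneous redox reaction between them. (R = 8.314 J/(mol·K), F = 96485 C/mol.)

ln K = 159.7

E°_cell = +1.92 − (-0.13) = 2.05 V, with n = 2 electrons transferred.
At equilibrium E = 0, so the Nernst equation gives ln K = nFE°/RT = (2)(96485)(2.05)/((8.314)(298)) = 159.67.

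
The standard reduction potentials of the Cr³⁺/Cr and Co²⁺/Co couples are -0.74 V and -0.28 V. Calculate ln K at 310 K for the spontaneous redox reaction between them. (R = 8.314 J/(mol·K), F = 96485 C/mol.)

ln K = 103.3

E°_cell = -0.28 − (-0.74) = 0.46 V, with n = 6 electrons transferred.
At equilibrium E = 0, so the Nernst equation gives ln K = nFE°/RT = (6)(96485)(0.46)/((8.314)(310)) = 103.32.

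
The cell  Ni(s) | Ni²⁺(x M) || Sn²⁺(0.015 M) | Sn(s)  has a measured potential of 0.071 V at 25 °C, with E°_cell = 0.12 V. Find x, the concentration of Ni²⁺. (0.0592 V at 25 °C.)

From the Nernst equation, log Q = n(E° − E)/0.0592 = 2(0.12 − 0.071)/0.0592 = 1.655, so Q = 45.2.
With Q = [Ni²⁺]/[Sn²⁺] and the known concentrations, [Ni²⁺] in the numerator gives [Ni²⁺] = 0.68 M.

0.68 M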